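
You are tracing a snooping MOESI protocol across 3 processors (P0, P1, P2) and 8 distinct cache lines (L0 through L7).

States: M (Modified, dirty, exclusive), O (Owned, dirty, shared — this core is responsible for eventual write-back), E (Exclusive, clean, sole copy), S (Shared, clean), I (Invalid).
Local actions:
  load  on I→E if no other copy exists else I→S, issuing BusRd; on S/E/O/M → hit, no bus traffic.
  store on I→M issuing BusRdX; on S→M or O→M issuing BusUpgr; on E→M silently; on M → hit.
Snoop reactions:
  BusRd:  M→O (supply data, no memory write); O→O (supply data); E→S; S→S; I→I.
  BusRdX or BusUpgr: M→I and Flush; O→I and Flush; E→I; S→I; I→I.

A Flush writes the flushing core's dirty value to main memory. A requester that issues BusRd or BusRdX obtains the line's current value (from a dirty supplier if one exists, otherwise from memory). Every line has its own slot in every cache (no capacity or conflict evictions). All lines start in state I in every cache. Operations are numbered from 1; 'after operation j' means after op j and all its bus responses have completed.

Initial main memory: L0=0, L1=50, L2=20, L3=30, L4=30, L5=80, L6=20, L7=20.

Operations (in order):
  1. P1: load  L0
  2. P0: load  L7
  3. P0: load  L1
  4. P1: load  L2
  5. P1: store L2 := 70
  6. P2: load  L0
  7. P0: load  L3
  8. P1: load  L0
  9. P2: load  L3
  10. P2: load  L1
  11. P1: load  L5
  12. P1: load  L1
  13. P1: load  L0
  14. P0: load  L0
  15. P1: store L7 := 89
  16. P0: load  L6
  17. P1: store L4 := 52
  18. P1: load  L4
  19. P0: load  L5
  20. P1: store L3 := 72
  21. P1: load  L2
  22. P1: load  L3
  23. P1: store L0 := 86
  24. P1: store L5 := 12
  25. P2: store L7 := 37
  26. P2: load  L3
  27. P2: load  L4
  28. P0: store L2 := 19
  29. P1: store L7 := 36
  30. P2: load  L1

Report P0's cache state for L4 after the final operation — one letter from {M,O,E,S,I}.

state = I

  op1 P1: load  L0 → I/E/I on L0; bus BusRd; mem=0
  op2 P0: load  L7 → E/I/I on L7; bus BusRd; mem=20
  op3 P0: load  L1 → E/I/I on L1; bus BusRd; mem=50
  op4 P1: load  L2 → I/E/I on L2; bus BusRd; mem=20
  op5 P1: store L2 := 70 → I/M/I on L2; bus (none); mem=20
  op6 P2: load  L0 → I/S/S on L0; bus BusRd; mem=0
  op7 P0: load  L3 → E/I/I on L3; bus BusRd; mem=30
  op8 P1: load  L0 → I/S/S on L0; bus (none); mem=0
  op9 P2: load  L3 → S/I/S on L3; bus BusRd; mem=30
  op10 P2: load  L1 → S/I/S on L1; bus BusRd; mem=50
  op11 P1: load  L5 → I/E/I on L5; bus BusRd; mem=80
  op12 P1: load  L1 → S/S/S on L1; bus BusRd; mem=50
  op13 P1: load  L0 → I/S/S on L0; bus (none); mem=0
  op14 P0: load  L0 → S/S/S on L0; bus BusRd; mem=0
  op15 P1: store L7 := 89 → I/M/I on L7; bus BusRdX; mem=20
  op16 P0: load  L6 → E/I/I on L6; bus BusRd; mem=20
  op17 P1: store L4 := 52 → I/M/I on L4; bus BusRdX; mem=30
  op18 P1: load  L4 → I/M/I on L4; bus (none); mem=30
  op19 P0: load  L5 → S/S/I on L5; bus BusRd; mem=80
  op20 P1: store L3 := 72 → I/M/I on L3; bus BusRdX; mem=30
  op21 P1: load  L2 → I/M/I on L2; bus (none); mem=20
  op22 P1: load  L3 → I/M/I on L3; bus (none); mem=30
  op23 P1: store L0 := 86 → I/M/I on L0; bus BusUpgr; mem=0
  op24 P1: store L5 := 12 → I/M/I on L5; bus BusUpgr; mem=80
  op25 P2: store L7 := 37 → I/I/M on L7; bus BusRdX Flush; mem=89
  op26 P2: load  L3 → I/O/S on L3; bus BusRd; mem=30
  op27 P2: load  L4 → I/O/S on L4; bus BusRd; mem=30
  op28 P0: store L2 := 19 → M/I/I on L2; bus BusRdX Flush; mem=70
  op29 P1: store L7 := 36 → I/M/I on L7; bus BusRdX Flush; mem=37
  op30 P2: load  L1 → S/S/S on L1; bus (none); mem=50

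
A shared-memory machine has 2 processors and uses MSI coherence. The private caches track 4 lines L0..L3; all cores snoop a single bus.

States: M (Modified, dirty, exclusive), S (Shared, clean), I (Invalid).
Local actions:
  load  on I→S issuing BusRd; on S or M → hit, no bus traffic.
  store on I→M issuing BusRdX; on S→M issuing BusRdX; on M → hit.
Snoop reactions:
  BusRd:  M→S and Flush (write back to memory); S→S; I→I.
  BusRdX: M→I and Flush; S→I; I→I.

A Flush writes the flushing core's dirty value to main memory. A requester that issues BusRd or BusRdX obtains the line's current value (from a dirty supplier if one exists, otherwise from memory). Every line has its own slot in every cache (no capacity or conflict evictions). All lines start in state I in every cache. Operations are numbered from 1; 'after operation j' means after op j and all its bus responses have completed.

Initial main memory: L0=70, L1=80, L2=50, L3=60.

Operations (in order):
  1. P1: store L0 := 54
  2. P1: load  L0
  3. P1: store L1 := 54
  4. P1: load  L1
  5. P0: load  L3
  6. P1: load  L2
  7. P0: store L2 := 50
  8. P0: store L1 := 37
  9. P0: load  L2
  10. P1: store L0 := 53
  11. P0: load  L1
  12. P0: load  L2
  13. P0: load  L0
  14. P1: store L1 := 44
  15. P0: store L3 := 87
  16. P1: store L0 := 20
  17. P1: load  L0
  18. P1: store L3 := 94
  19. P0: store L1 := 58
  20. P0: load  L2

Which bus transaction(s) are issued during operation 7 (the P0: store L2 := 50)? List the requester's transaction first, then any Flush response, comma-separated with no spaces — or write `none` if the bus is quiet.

  op1 P1: store L0 := 54 → I/M on L0; bus BusRdX; mem=70
  op2 P1: load  L0 → I/M on L0; bus (none); mem=70
  op3 P1: store L1 := 54 → I/M on L1; bus BusRdX; mem=80
  op4 P1: load  L1 → I/M on L1; bus (none); mem=80
  op5 P0: load  L3 → S/I on L3; bus BusRd; mem=60
  op6 P1: load  L2 → I/S on L2; bus BusRd; mem=50
  op7 P0: store L2 := 50 → M/I on L2; bus BusRdX; mem=50
  op8 P0: store L1 := 37 → M/I on L1; bus BusRdX Flush; mem=54
  op9 P0: load  L2 → M/I on L2; bus (none); mem=50
  op10 P1: store L0 := 53 → I/M on L0; bus (none); mem=70
  op11 P0: load  L1 → M/I on L1; bus (none); mem=54
  op12 P0: load  L2 → M/I on L2; bus (none); mem=50
  op13 P0: load  L0 → S/S on L0; bus BusRd Flush; mem=53
  op14 P1: store L1 := 44 → I/M on L1; bus BusRdX Flush; mem=37
  op15 P0: store L3 := 87 → M/I on L3; bus BusRdX; mem=60
  op16 P1: store L0 := 20 → I/M on L0; bus BusRdX; mem=53
  op17 P1: load  L0 → I/M on L0; bus (none); mem=53
  op18 P1: store L3 := 94 → I/M on L3; bus BusRdX Flush; mem=87
  op19 P0: store L1 := 58 → M/I on L1; bus BusRdX Flush; mem=44
  op20 P0: load  L2 → M/I on L2; bus (none); mem=50

bus = BusRdX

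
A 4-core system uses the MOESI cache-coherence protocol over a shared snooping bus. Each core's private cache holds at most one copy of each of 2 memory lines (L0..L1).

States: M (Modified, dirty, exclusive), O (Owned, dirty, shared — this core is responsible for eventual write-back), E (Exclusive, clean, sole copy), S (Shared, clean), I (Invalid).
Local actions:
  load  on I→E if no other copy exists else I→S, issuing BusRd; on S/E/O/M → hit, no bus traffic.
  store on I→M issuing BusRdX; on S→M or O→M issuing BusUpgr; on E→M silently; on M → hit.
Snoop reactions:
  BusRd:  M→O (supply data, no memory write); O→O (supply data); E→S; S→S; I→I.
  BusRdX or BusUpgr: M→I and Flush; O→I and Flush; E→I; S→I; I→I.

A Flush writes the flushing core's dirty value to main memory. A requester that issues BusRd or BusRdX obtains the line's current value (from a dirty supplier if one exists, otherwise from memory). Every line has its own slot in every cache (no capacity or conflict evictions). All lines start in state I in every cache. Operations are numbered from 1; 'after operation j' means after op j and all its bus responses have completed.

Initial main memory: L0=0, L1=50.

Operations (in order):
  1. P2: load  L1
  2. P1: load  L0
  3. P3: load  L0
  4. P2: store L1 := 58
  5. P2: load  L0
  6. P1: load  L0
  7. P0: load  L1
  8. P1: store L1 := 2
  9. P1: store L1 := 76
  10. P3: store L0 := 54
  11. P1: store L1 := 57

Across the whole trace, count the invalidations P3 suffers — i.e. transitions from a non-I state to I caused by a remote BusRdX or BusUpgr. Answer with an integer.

1. P2: load  L1  bus=[BusRd]  L1: P0=I P1=I P2=E P3=I  mem[L1]=50
2. P1: load  L0  bus=[BusRd]  L0: P0=I P1=E P2=I P3=I  mem[L0]=0
3. P3: load  L0  bus=[BusRd]  L0: P0=I P1=S P2=I P3=S  mem[L0]=0
4. P2: store L1 := 58  bus=[-]  L1: P0=I P1=I P2=M P3=I  mem[L1]=50
5. P2: load  L0  bus=[BusRd]  L0: P0=I P1=S P2=S P3=S  mem[L0]=0
6. P1: load  L0  bus=[-]  L0: P0=I P1=S P2=S P3=S  mem[L0]=0
7. P0: load  L1  bus=[BusRd]  L1: P0=S P1=I P2=O P3=I  mem[L1]=50
8. P1: store L1 := 2  bus=[BusRdX,Flush]  L1: P0=I P1=M P2=I P3=I  mem[L1]=58
9. P1: store L1 := 76  bus=[-]  L1: P0=I P1=M P2=I P3=I  mem[L1]=58
10. P3: store L0 := 54  bus=[BusUpgr]  L0: P0=I P1=I P2=I P3=M  mem[L0]=0
11. P1: store L1 := 57  bus=[-]  L1: P0=I P1=M P2=I P3=I  mem[L1]=58

invalidations = 0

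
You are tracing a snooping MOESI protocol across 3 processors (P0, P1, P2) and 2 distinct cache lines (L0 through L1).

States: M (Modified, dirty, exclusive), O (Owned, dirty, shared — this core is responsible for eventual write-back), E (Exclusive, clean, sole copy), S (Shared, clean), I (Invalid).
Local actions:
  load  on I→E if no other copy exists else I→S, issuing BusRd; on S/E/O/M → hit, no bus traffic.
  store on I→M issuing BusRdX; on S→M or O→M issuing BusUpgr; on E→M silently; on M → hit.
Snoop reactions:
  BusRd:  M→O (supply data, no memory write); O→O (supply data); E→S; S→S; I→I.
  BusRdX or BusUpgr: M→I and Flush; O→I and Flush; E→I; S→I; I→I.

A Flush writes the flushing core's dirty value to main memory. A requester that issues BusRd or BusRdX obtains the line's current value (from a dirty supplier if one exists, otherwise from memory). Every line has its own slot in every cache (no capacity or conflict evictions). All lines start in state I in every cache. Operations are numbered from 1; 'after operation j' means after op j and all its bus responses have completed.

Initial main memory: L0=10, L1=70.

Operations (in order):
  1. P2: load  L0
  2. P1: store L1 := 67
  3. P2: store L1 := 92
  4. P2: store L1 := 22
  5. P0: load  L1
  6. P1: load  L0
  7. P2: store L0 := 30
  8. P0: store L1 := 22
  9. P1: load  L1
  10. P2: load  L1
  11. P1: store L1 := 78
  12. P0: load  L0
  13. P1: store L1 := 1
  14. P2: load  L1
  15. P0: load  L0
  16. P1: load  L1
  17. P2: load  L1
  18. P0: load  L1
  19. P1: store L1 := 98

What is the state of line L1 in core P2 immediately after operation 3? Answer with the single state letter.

1. P2: load  L0  bus=[BusRd]  L0: P0=I P1=I P2=E  mem[L0]=10
2. P1: store L1 := 67  bus=[BusRdX]  L1: P0=I P1=M P2=I  mem[L1]=70
3. P2: store L1 := 92  bus=[BusRdX,Flush]  L1: P0=I P1=I P2=M  mem[L1]=67
4. P2: store L1 := 22  bus=[-]  L1: P0=I P1=I P2=M  mem[L1]=67
5. P0: load  L1  bus=[BusRd]  L1: P0=S P1=I P2=O  mem[L1]=67
6. P1: load  L0  bus=[BusRd]  L0: P0=I P1=S P2=S  mem[L0]=10
7. P2: store L0 := 30  bus=[BusUpgr]  L0: P0=I P1=I P2=M  mem[L0]=10
8. P0: store L1 := 22  bus=[BusUpgr,Flush]  L1: P0=M P1=I P2=I  mem[L1]=22
9. P1: load  L1  bus=[BusRd]  L1: P0=O P1=S P2=I  mem[L1]=22
10. P2: load  L1  bus=[BusRd]  L1: P0=O P1=S P2=S  mem[L1]=22
11. P1: store L1 := 78  bus=[BusUpgr,Flush]  L1: P0=I P1=M P2=I  mem[L1]=22
12. P0: load  L0  bus=[BusRd]  L0: P0=S P1=I P2=O  mem[L0]=10
13. P1: store L1 := 1  bus=[-]  L1: P0=I P1=M P2=I  mem[L1]=22
14. P2: load  L1  bus=[BusRd]  L1: P0=I P1=O P2=S  mem[L1]=22
15. P0: load  L0  bus=[-]  L0: P0=S P1=I P2=O  mem[L0]=10
16. P1: load  L1  bus=[-]  L1: P0=I P1=O P2=S  mem[L1]=22
17. P2: load  L1  bus=[-]  L1: P0=I P1=O P2=S  mem[L1]=22
18. P0: load  L1  bus=[BusRd]  L1: P0=S P1=O P2=S  mem[L1]=22
19. P1: store L1 := 98  bus=[BusUpgr]  L1: P0=I P1=M P2=I  mem[L1]=22

state = M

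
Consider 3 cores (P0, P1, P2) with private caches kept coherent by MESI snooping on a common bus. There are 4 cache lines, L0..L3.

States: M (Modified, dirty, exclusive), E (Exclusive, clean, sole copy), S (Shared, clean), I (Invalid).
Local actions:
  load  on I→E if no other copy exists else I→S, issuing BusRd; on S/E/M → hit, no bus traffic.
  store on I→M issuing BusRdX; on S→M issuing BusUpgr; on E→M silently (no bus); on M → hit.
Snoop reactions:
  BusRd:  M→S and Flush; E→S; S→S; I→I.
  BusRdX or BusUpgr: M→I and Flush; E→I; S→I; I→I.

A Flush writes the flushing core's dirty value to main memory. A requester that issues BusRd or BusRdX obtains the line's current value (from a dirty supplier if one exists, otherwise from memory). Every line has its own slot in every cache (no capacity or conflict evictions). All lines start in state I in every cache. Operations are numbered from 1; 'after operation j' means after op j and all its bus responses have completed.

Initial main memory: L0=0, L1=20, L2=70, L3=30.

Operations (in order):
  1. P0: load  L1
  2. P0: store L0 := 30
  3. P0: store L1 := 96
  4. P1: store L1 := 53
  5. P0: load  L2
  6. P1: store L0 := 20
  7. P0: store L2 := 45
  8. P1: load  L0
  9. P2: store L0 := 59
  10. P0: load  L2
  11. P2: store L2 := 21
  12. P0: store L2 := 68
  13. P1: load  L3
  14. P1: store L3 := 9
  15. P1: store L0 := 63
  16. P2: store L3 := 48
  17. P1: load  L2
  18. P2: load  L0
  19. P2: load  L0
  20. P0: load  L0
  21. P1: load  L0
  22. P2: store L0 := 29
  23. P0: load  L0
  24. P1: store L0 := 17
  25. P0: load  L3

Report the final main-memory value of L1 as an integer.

1. P0: load  L1  bus=[BusRd]  L1: P0=E P1=I P2=I  mem[L1]=20
2. P0: store L0 := 30  bus=[BusRdX]  L0: P0=M P1=I P2=I  mem[L0]=0
3. P0: store L1 := 96  bus=[-]  L1: P0=M P1=I P2=I  mem[L1]=20
4. P1: store L1 := 53  bus=[BusRdX,Flush]  L1: P0=I P1=M P2=I  mem[L1]=96
5. P0: load  L2  bus=[BusRd]  L2: P0=E P1=I P2=I  mem[L2]=70
6. P1: store L0 := 20  bus=[BusRdX,Flush]  L0: P0=I P1=M P2=I  mem[L0]=30
7. P0: store L2 := 45  bus=[-]  L2: P0=M P1=I P2=I  mem[L2]=70
8. P1: load  L0  bus=[-]  L0: P0=I P1=M P2=I  mem[L0]=30
9. P2: store L0 := 59  bus=[BusRdX,Flush]  L0: P0=I P1=I P2=M  mem[L0]=20
10. P0: load  L2  bus=[-]  L2: P0=M P1=I P2=I  mem[L2]=70
11. P2: store L2 := 21  bus=[BusRdX,Flush]  L2: P0=I P1=I P2=M  mem[L2]=45
12. P0: store L2 := 68  bus=[BusRdX,Flush]  L2: P0=M P1=I P2=I  mem[L2]=21
13. P1: load  L3  bus=[BusRd]  L3: P0=I P1=E P2=I  mem[L3]=30
14. P1: store L3 := 9  bus=[-]  L3: P0=I P1=M P2=I  mem[L3]=30
15. P1: store L0 := 63  bus=[BusRdX,Flush]  L0: P0=I P1=M P2=I  mem[L0]=59
16. P2: store L3 := 48  bus=[BusRdX,Flush]  L3: P0=I P1=I P2=M  mem[L3]=9
17. P1: load  L2  bus=[BusRd,Flush]  L2: P0=S P1=S P2=I  mem[L2]=68
18. P2: load  L0  bus=[BusRd,Flush]  L0: P0=I P1=S P2=S  mem[L0]=63
19. P2: load  L0  bus=[-]  L0: P0=I P1=S P2=S  mem[L0]=63
20. P0: load  L0  bus=[BusRd]  L0: P0=S P1=S P2=S  mem[L0]=63
21. P1: load  L0  bus=[-]  L0: P0=S P1=S P2=S  mem[L0]=63
22. P2: store L0 := 29  bus=[BusUpgr]  L0: P0=I P1=I P2=M  mem[L0]=63
23. P0: load  L0  bus=[BusRd,Flush]  L0: P0=S P1=I P2=S  mem[L0]=29
24. P1: store L0 := 17  bus=[BusRdX]  L0: P0=I P1=M P2=I  mem[L0]=29
25. P0: load  L3  bus=[BusRd,Flush]  L3: P0=S P1=I P2=S  mem[L3]=48

memory[L1] = 96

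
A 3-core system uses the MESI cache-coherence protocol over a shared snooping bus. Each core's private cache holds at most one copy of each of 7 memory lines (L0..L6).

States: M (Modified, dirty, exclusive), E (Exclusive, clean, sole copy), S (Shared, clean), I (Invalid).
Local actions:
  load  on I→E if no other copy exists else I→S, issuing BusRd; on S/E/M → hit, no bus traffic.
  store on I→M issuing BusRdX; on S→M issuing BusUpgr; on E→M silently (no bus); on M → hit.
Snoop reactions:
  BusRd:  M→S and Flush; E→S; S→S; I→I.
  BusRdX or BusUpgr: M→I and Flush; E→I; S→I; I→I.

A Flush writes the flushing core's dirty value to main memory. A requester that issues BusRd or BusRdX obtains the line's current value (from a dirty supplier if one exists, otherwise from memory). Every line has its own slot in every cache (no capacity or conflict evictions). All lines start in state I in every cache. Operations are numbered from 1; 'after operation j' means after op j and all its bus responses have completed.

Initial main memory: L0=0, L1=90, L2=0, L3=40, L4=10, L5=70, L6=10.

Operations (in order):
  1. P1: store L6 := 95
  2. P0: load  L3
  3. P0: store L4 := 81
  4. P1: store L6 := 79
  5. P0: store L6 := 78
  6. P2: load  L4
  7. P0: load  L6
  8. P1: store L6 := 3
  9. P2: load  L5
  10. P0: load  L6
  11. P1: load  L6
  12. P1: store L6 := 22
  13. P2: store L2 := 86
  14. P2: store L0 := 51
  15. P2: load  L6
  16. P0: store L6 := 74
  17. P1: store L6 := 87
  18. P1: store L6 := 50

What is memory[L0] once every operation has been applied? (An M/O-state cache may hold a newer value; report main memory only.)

[1] P1: store L6 := 95 | P0:I, P1:M(95), P2:I | bus: BusRdX
[2] P0: load  L3 | P0:E(40), P1:I, P2:I | bus: BusRd
[3] P0: store L4 := 81 | P0:M(81), P1:I, P2:I | bus: BusRdX
[4] P1: store L6 := 79 | P0:I, P1:M(79), P2:I | bus: none
[5] P0: store L6 := 78 | P0:M(78), P1:I, P2:I | bus: BusRdX,Flush
[6] P2: load  L4 | P0:S(81), P1:I, P2:S(81) | bus: BusRd,Flush
[7] P0: load  L6 | P0:M(78), P1:I, P2:I | bus: none
[8] P1: store L6 := 3 | P0:I, P1:M(3), P2:I | bus: BusRdX,Flush
[9] P2: load  L5 | P0:I, P1:I, P2:E(70) | bus: BusRd
[10] P0: load  L6 | P0:S(3), P1:S(3), P2:I | bus: BusRd,Flush
[11] P1: load  L6 | P0:S(3), P1:S(3), P2:I | bus: none
[12] P1: store L6 := 22 | P0:I, P1:M(22), P2:I | bus: BusUpgr
[13] P2: store L2 := 86 | P0:I, P1:I, P2:M(86) | bus: BusRdX
[14] P2: store L0 := 51 | P0:I, P1:I, P2:M(51) | bus: BusRdX
[15] P2: load  L6 | P0:I, P1:S(22), P2:S(22) | bus: BusRd,Flush
[16] P0: store L6 := 74 | P0:M(74), P1:I, P2:I | bus: BusRdX
[17] P1: store L6 := 87 | P0:I, P1:M(87), P2:I | bus: BusRdX,Flush
[18] P1: store L6 := 50 | P0:I, P1:M(50), P2:I | bus: none

memory[L0] = 0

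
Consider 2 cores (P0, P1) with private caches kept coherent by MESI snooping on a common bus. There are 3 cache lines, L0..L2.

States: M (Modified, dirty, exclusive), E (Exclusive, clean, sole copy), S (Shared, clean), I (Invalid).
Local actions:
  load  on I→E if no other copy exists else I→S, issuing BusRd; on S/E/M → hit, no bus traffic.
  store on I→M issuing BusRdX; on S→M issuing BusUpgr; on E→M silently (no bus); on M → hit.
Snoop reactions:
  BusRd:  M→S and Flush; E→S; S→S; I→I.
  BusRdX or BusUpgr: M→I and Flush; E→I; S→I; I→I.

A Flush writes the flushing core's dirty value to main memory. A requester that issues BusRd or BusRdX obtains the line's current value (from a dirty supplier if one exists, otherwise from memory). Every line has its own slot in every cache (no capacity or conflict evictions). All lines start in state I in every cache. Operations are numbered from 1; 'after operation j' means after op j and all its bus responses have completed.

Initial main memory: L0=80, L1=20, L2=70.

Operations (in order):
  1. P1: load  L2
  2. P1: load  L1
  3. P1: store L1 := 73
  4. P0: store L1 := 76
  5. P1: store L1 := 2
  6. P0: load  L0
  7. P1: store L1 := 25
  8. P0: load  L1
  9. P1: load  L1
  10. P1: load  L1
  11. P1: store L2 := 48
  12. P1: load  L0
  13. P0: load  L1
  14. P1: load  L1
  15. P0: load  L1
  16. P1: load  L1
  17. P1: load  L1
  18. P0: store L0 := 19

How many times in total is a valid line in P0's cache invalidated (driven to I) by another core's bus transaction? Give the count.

  op1 P1: load  L2 → I/E on L2; bus BusRd; mem=70
  op2 P1: load  L1 → I/E on L1; bus BusRd; mem=20
  op3 P1: store L1 := 73 → I/M on L1; bus (none); mem=20
  op4 P0: store L1 := 76 → M/I on L1; bus BusRdX Flush; mem=73
  op5 P1: store L1 := 2 → I/M on L1; bus BusRdX Flush; mem=76
  op6 P0: load  L0 → E/I on L0; bus BusRd; mem=80
  op7 P1: store L1 := 25 → I/M on L1; bus (none); mem=76
  op8 P0: load  L1 → S/S on L1; bus BusRd Flush; mem=25
  op9 P1: load  L1 → S/S on L1; bus (none); mem=25
  op10 P1: load  L1 → S/S on L1; bus (none); mem=25
  op11 P1: store L2 := 48 → I/M on L2; bus (none); mem=70
  op12 P1: load  L0 → S/S on L0; bus BusRd; mem=80
  op13 P0: load  L1 → S/S on L1; bus (none); mem=25
  op14 P1: load  L1 → S/S on L1; bus (none); mem=25
  op15 P0: load  L1 → S/S on L1; bus (none); mem=25
  op16 P1: load  L1 → S/S on L1; bus (none); mem=25
  op17 P1: load  L1 → S/S on L1; bus (none); mem=25
  op18 P0: store L0 := 19 → M/I on L0; bus BusUpgr; mem=80

invalidations = 1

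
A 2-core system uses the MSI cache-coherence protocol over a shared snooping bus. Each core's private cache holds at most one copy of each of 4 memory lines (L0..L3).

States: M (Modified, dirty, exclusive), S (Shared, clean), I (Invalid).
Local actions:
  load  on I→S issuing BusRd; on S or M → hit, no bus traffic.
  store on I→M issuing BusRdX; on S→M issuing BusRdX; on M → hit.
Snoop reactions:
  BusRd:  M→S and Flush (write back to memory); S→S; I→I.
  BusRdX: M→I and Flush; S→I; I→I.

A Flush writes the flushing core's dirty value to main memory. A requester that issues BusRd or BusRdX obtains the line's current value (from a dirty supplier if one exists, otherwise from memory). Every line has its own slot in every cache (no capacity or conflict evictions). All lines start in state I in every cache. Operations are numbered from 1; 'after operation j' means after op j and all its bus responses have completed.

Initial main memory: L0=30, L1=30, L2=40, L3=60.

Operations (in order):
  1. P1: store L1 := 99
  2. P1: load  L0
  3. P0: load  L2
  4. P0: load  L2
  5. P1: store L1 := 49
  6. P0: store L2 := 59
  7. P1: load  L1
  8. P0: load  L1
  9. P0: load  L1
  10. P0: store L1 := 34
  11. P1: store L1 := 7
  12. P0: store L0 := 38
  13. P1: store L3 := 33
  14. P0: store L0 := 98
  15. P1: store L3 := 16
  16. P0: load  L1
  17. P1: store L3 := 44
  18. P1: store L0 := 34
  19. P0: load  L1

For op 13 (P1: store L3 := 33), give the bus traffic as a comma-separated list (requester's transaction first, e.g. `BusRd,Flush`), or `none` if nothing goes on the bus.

bus = BusRdX

[1] P1: store L1 := 99 | P0:I, P1:M(99) | bus: BusRdX
[2] P1: load  L0 | P0:I, P1:S(30) | bus: BusRd
[3] P0: load  L2 | P0:S(40), P1:I | bus: BusRd
[4] P0: load  L2 | P0:S(40), P1:I | bus: none
[5] P1: store L1 := 49 | P0:I, P1:M(49) | bus: none
[6] P0: store L2 := 59 | P0:M(59), P1:I | bus: BusRdX
[7] P1: load  L1 | P0:I, P1:M(49) | bus: none
[8] P0: load  L1 | P0:S(49), P1:S(49) | bus: BusRd,Flush
[9] P0: load  L1 | P0:S(49), P1:S(49) | bus: none
[10] P0: store L1 := 34 | P0:M(34), P1:I | bus: BusRdX
[11] P1: store L1 := 7 | P0:I, P1:M(7) | bus: BusRdX,Flush
[12] P0: store L0 := 38 | P0:M(38), P1:I | bus: BusRdX
[13] P1: store L3 := 33 | P0:I, P1:M(33) | bus: BusRdX
[14] P0: store L0 := 98 | P0:M(98), P1:I | bus: none
[15] P1: store L3 := 16 | P0:I, P1:M(16) | bus: none
[16] P0: load  L1 | P0:S(7), P1:S(7) | bus: BusRd,Flush
[17] P1: store L3 := 44 | P0:I, P1:M(44) | bus: none
[18] P1: store L0 := 34 | P0:I, P1:M(34) | bus: BusRdX,Flush
[19] P0: load  L1 | P0:S(7), P1:S(7) | bus: none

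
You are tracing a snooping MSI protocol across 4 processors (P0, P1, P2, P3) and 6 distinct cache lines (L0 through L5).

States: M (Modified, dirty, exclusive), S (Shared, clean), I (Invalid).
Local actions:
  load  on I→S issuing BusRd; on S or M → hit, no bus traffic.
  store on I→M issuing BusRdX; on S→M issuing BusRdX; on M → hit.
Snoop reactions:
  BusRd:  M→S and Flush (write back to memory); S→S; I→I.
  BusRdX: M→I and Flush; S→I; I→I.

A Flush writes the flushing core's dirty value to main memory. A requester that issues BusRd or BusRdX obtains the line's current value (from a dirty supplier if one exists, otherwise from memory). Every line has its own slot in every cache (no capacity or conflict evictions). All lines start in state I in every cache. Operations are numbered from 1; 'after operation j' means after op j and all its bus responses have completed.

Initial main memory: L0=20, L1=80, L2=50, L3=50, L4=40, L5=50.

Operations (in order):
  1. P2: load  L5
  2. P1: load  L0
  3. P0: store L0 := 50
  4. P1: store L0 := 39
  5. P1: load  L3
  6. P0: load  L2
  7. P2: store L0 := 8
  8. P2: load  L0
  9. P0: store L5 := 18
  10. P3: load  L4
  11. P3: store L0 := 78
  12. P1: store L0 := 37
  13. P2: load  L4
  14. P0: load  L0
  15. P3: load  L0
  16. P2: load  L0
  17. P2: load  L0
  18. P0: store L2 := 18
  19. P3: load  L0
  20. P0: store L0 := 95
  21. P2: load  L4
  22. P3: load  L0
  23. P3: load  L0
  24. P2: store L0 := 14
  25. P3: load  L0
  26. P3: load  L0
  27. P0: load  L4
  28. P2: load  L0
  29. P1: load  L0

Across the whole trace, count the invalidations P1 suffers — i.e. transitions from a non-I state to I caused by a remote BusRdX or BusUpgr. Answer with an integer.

  op1 P2: load  L5 → I/I/S/I on L5; bus BusRd; mem=50
  op2 P1: load  L0 → I/S/I/I on L0; bus BusRd; mem=20
  op3 P0: store L0 := 50 → M/I/I/I on L0; bus BusRdX; mem=20
  op4 P1: store L0 := 39 → I/M/I/I on L0; bus BusRdX Flush; mem=50
  op5 P1: load  L3 → I/S/I/I on L3; bus BusRd; mem=50
  op6 P0: load  L2 → S/I/I/I on L2; bus BusRd; mem=50
  op7 P2: store L0 := 8 → I/I/M/I on L0; bus BusRdX Flush; mem=39
  op8 P2: load  L0 → I/I/M/I on L0; bus (none); mem=39
  op9 P0: store L5 := 18 → M/I/I/I on L5; bus BusRdX; mem=50
  op10 P3: load  L4 → I/I/I/S on L4; bus BusRd; mem=40
  op11 P3: store L0 := 78 → I/I/I/M on L0; bus BusRdX Flush; mem=8
  op12 P1: store L0 := 37 → I/M/I/I on L0; bus BusRdX Flush; mem=78
  op13 P2: load  L4 → I/I/S/S on L4; bus BusRd; mem=40
  op14 P0: load  L0 → S/S/I/I on L0; bus BusRd Flush; mem=37
  op15 P3: load  L0 → S/S/I/S on L0; bus BusRd; mem=37
  op16 P2: load  L0 → S/S/S/S on L0; bus BusRd; mem=37
  op17 P2: load  L0 → S/S/S/S on L0; bus (none); mem=37
  op18 P0: store L2 := 18 → M/I/I/I on L2; bus BusRdX; mem=50
  op19 P3: load  L0 → S/S/S/S on L0; bus (none); mem=37
  op20 P0: store L0 := 95 → M/I/I/I on L0; bus BusRdX; mem=37
  op21 P2: load  L4 → I/I/S/S on L4; bus (none); mem=40
  op22 P3: load  L0 → S/I/I/S on L0; bus BusRd Flush; mem=95
  op23 P3: load  L0 → S/I/I/S on L0; bus (none); mem=95
  op24 P2: store L0 := 14 → I/I/M/I on L0; bus BusRdX; mem=95
  op25 P3: load  L0 → I/I/S/S on L0; bus BusRd Flush; mem=14
  op26 P3: load  L0 → I/I/S/S on L0; bus (none); mem=14
  op27 P0: load  L4 → S/I/S/S on L4; bus BusRd; mem=40
  op28 P2: load  L0 → I/I/S/S on L0; bus (none); mem=14
  op29 P1: load  L0 → I/S/S/S on L0; bus BusRd; mem=14

invalidations = 3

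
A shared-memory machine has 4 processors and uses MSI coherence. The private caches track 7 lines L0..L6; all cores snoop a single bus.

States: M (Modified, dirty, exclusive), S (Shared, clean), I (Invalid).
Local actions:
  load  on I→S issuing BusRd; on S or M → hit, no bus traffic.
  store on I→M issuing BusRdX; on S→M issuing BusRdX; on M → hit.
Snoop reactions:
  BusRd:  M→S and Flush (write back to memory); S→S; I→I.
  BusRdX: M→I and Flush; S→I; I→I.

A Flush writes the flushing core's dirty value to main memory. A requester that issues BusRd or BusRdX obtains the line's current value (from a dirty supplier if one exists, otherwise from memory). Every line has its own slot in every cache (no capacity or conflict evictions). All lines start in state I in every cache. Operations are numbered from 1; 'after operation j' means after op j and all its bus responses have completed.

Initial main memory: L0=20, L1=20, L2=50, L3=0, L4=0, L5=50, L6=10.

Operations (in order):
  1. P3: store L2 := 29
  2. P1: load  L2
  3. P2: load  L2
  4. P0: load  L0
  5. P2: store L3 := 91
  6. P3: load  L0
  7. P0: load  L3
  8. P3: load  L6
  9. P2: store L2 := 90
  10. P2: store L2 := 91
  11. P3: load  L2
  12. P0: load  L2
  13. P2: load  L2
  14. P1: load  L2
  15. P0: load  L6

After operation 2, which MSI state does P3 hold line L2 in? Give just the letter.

state = S

step 1: P3: store L2 := 29  ⟶  IIIM  (L2)  txn=BusRdX  M[L2]=50
step 2: P1: load  L2  ⟶  ISIS  (L2)  txn=BusRd+Flush  M[L2]=29
step 3: P2: load  L2  ⟶  ISSS  (L2)  txn=BusRd  M[L2]=29
step 4: P0: load  L0  ⟶  SIII  (L0)  txn=BusRd  M[L0]=20
step 5: P2: store L3 := 91  ⟶  IIMI  (L3)  txn=BusRdX  M[L3]=0
step 6: P3: load  L0  ⟶  SIIS  (L0)  txn=BusRd  M[L0]=20
step 7: P0: load  L3  ⟶  SISI  (L3)  txn=BusRd+Flush  M[L3]=91
step 8: P3: load  L6  ⟶  IIIS  (L6)  txn=BusRd  M[L6]=10
step 9: P2: store L2 := 90  ⟶  IIMI  (L2)  txn=BusRdX  M[L2]=29
step 10: P2: store L2 := 91  ⟶  IIMI  (L2)  txn=∅  M[L2]=29
step 11: P3: load  L2  ⟶  IISS  (L2)  txn=BusRd+Flush  M[L2]=91
step 12: P0: load  L2  ⟶  SISS  (L2)  txn=BusRd  M[L2]=91
step 13: P2: load  L2  ⟶  SISS  (L2)  txn=∅  M[L2]=91
step 14: P1: load  L2  ⟶  SSSS  (L2)  txn=BusRd  M[L2]=91
step 15: P0: load  L6  ⟶  SIIS  (L6)  txn=BusRd  M[L6]=10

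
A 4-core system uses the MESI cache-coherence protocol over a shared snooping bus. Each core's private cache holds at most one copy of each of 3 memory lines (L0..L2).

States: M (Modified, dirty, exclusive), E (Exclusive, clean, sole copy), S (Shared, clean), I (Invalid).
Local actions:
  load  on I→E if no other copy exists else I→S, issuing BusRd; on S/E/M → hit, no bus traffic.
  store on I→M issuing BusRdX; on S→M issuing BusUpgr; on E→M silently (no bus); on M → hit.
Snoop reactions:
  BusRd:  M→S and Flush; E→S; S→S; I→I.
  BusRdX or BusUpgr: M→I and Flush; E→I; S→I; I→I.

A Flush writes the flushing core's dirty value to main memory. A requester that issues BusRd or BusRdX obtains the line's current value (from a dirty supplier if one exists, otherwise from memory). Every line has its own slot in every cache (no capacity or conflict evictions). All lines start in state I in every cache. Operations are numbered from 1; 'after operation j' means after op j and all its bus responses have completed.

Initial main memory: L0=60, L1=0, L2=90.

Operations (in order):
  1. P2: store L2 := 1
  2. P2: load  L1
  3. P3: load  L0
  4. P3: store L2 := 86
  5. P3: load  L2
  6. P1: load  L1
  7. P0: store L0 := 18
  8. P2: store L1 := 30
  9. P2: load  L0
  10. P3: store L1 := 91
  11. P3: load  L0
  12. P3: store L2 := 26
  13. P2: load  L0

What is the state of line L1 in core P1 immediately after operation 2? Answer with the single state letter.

state = I

step 1: P2: store L2 := 1  ⟶  IIMI  (L2)  txn=BusRdX  M[L2]=90
step 2: P2: load  L1  ⟶  IIEI  (L1)  txn=BusRd  M[L1]=0
step 3: P3: load  L0  ⟶  IIIE  (L0)  txn=BusRd  M[L0]=60
step 4: P3: store L2 := 86  ⟶  IIIM  (L2)  txn=BusRdX+Flush  M[L2]=1
step 5: P3: load  L2  ⟶  IIIM  (L2)  txn=∅  M[L2]=1
step 6: P1: load  L1  ⟶  ISSI  (L1)  txn=BusRd  M[L1]=0
step 7: P0: store L0 := 18  ⟶  MIII  (L0)  txn=BusRdX  M[L0]=60
step 8: P2: store L1 := 30  ⟶  IIMI  (L1)  txn=BusUpgr  M[L1]=0
step 9: P2: load  L0  ⟶  SISI  (L0)  txn=BusRd+Flush  M[L0]=18
step 10: P3: store L1 := 91  ⟶  IIIM  (L1)  txn=BusRdX+Flush  M[L1]=30
step 11: P3: load  L0  ⟶  SISS  (L0)  txn=BusRd  M[L0]=18
step 12: P3: store L2 := 26  ⟶  IIIM  (L2)  txn=∅  M[L2]=1
step 13: P2: load  L0  ⟶  SISS  (L0)  txn=∅  M[L0]=18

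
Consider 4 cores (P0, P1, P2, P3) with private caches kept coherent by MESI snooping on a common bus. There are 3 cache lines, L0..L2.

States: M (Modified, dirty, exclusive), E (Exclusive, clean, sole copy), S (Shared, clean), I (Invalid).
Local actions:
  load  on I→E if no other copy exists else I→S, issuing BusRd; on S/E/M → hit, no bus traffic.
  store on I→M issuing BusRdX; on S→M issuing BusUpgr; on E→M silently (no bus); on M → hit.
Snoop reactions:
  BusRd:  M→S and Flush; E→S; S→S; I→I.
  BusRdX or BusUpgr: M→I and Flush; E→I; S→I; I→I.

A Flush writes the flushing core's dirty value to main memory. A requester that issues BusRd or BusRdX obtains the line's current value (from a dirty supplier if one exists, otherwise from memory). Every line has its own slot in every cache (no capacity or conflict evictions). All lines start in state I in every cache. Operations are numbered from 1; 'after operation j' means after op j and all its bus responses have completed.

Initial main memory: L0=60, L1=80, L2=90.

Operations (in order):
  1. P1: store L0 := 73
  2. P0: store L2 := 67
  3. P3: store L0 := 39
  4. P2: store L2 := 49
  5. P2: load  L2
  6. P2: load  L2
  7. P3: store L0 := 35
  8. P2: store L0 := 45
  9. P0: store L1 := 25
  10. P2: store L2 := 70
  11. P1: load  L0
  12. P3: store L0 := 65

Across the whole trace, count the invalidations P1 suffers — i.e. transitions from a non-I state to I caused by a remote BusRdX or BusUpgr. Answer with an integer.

[1] P1: store L0 := 73 | P0:I, P1:M(73), P2:I, P3:I | bus: BusRdX
[2] P0: store L2 := 67 | P0:M(67), P1:I, P2:I, P3:I | bus: BusRdX
[3] P3: store L0 := 39 | P0:I, P1:I, P2:I, P3:M(39) | bus: BusRdX,Flush
[4] P2: store L2 := 49 | P0:I, P1:I, P2:M(49), P3:I | bus: BusRdX,Flush
[5] P2: load  L2 | P0:I, P1:I, P2:M(49), P3:I | bus: none
[6] P2: load  L2 | P0:I, P1:I, P2:M(49), P3:I | bus: none
[7] P3: store L0 := 35 | P0:I, P1:I, P2:I, P3:M(35) | bus: none
[8] P2: store L0 := 45 | P0:I, P1:I, P2:M(45), P3:I | bus: BusRdX,Flush
[9] P0: store L1 := 25 | P0:M(25), P1:I, P2:I, P3:I | bus: BusRdX
[10] P2: store L2 := 70 | P0:I, P1:I, P2:M(70), P3:I | bus: none
[11] P1: load  L0 | P0:I, P1:S(45), P2:S(45), P3:I | bus: BusRd,Flush
[12] P3: store L0 := 65 | P0:I, P1:I, P2:I, P3:M(65) | bus: BusRdX

invalidations = 2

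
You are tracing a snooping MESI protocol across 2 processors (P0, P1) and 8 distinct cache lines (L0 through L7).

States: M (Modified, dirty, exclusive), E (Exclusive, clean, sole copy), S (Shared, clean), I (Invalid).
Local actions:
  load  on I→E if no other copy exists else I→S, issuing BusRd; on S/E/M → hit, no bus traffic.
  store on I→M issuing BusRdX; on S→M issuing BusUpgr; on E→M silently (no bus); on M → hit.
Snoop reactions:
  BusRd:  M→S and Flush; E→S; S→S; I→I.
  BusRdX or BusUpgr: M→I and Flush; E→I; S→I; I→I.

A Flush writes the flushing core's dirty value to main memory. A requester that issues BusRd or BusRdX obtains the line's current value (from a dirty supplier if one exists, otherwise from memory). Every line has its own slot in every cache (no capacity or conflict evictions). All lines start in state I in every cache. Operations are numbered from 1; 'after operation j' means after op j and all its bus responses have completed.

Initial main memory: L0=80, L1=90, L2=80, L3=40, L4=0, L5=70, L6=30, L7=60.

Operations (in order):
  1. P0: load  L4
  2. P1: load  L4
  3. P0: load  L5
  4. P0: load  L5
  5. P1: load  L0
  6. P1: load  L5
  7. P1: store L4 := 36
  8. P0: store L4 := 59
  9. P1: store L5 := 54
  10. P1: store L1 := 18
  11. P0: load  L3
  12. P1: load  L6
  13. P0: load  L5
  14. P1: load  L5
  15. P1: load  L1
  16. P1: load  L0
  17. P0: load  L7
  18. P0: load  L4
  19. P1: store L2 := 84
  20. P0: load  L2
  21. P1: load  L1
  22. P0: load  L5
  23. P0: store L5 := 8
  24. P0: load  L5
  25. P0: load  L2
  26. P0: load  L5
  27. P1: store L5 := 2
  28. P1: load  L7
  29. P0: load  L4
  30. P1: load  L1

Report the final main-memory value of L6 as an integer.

memory[L6] = 30

1. P0: load  L4  bus=[BusRd]  L4: P0=E P1=I  mem[L4]=0
2. P1: load  L4  bus=[BusRd]  L4: P0=S P1=S  mem[L4]=0
3. P0: load  L5  bus=[BusRd]  L5: P0=E P1=I  mem[L5]=70
4. P0: load  L5  bus=[-]  L5: P0=E P1=I  mem[L5]=70
5. P1: load  L0  bus=[BusRd]  L0: P0=I P1=E  mem[L0]=80
6. P1: load  L5  bus=[BusRd]  L5: P0=S P1=S  mem[L5]=70
7. P1: store L4 := 36  bus=[BusUpgr]  L4: P0=I P1=M  mem[L4]=0
8. P0: store L4 := 59  bus=[BusRdX,Flush]  L4: P0=M P1=I  mem[L4]=36
9. P1: store L5 := 54  bus=[BusUpgr]  L5: P0=I P1=M  mem[L5]=70
10. P1: store L1 := 18  bus=[BusRdX]  L1: P0=I P1=M  mem[L1]=90
11. P0: load  L3  bus=[BusRd]  L3: P0=E P1=I  mem[L3]=40
12. P1: load  L6  bus=[BusRd]  L6: P0=I P1=E  mem[L6]=30
13. P0: load  L5  bus=[BusRd,Flush]  L5: P0=S P1=S  mem[L5]=54
14. P1: load  L5  bus=[-]  L5: P0=S P1=S  mem[L5]=54
15. P1: load  L1  bus=[-]  L1: P0=I P1=M  mem[L1]=90
16. P1: load  L0  bus=[-]  L0: P0=I P1=E  mem[L0]=80
17. P0: load  L7  bus=[BusRd]  L7: P0=E P1=I  mem[L7]=60
18. P0: load  L4  bus=[-]  L4: P0=M P1=I  mem[L4]=36
19. P1: store L2 := 84  bus=[BusRdX]  L2: P0=I P1=M  mem[L2]=80
20. P0: load  L2  bus=[BusRd,Flush]  L2: P0=S P1=S  mem[L2]=84
21. P1: load  L1  bus=[-]  L1: P0=I P1=M  mem[L1]=90
22. P0: load  L5  bus=[-]  L5: P0=S P1=S  mem[L5]=54
23. P0: store L5 := 8  bus=[BusUpgr]  L5: P0=M P1=I  mem[L5]=54
24. P0: load  L5  bus=[-]  L5: P0=M P1=I  mem[L5]=54
25. P0: load  L2  bus=[-]  L2: P0=S P1=S  mem[L2]=84
26. P0: load  L5  bus=[-]  L5: P0=M P1=I  mem[L5]=54
27. P1: store L5 := 2  bus=[BusRdX,Flush]  L5: P0=I P1=M  mem[L5]=8
28. P1: load  L7  bus=[BusRd]  L7: P0=S P1=S  mem[L7]=60
29. P0: load  L4  bus=[-]  L4: P0=M P1=I  mem[L4]=36
30. P1: load  L1  bus=[-]  L1: P0=I P1=M  mem[L1]=90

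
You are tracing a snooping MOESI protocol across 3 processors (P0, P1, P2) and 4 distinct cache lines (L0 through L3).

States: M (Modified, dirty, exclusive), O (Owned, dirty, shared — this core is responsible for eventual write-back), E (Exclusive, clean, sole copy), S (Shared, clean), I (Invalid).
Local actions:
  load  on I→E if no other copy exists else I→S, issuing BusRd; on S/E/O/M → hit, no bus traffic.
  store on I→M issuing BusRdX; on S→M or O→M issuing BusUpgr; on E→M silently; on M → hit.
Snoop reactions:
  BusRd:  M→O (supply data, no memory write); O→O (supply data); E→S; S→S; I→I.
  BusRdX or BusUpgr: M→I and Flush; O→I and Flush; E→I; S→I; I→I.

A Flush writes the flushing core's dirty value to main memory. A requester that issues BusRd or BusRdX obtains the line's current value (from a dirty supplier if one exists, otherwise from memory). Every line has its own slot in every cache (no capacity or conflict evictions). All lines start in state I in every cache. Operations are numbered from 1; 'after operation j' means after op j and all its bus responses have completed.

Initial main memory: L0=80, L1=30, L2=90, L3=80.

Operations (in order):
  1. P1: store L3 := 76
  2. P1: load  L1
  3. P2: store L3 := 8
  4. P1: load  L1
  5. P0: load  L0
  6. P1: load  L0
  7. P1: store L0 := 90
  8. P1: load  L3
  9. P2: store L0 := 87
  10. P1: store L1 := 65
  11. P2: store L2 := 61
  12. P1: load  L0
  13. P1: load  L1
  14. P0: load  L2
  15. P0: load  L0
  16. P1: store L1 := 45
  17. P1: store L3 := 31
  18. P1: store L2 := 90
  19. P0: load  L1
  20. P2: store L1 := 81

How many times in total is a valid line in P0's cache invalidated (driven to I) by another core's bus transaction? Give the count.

  op1 P1: store L3 := 76 → I/M/I on L3; bus BusRdX; mem=80
  op2 P1: load  L1 → I/E/I on L1; bus BusRd; mem=30
  op3 P2: store L3 := 8 → I/I/M on L3; bus BusRdX Flush; mem=76
  op4 P1: load  L1 → I/E/I on L1; bus (none); mem=30
  op5 P0: load  L0 → E/I/I on L0; bus BusRd; mem=80
  op6 P1: load  L0 → S/S/I on L0; bus BusRd; mem=80
  op7 P1: store L0 := 90 → I/M/I on L0; bus BusUpgr; mem=80
  op8 P1: load  L3 → I/S/O on L3; bus BusRd; mem=76
  op9 P2: store L0 := 87 → I/I/M on L0; bus BusRdX Flush; mem=90
  op10 P1: store L1 := 65 → I/M/I on L1; bus (none); mem=30
  op11 P2: store L2 := 61 → I/I/M on L2; bus BusRdX; mem=90
  op12 P1: load  L0 → I/S/O on L0; bus BusRd; mem=90
  op13 P1: load  L1 → I/M/I on L1; bus (none); mem=30
  op14 P0: load  L2 → S/I/O on L2; bus BusRd; mem=90
  op15 P0: load  L0 → S/S/O on L0; bus BusRd; mem=90
  op16 P1: store L1 := 45 → I/M/I on L1; bus (none); mem=30
  op17 P1: store L3 := 31 → I/M/I on L3; bus BusUpgr Flush; mem=8
  op18 P1: store L2 := 90 → I/M/I on L2; bus BusRdX Flush; mem=61
  op19 P0: load  L1 → S/O/I on L1; bus BusRd; mem=30
  op20 P2: store L1 := 81 → I/I/M on L1; bus BusRdX Flush; mem=45

invalidations = 3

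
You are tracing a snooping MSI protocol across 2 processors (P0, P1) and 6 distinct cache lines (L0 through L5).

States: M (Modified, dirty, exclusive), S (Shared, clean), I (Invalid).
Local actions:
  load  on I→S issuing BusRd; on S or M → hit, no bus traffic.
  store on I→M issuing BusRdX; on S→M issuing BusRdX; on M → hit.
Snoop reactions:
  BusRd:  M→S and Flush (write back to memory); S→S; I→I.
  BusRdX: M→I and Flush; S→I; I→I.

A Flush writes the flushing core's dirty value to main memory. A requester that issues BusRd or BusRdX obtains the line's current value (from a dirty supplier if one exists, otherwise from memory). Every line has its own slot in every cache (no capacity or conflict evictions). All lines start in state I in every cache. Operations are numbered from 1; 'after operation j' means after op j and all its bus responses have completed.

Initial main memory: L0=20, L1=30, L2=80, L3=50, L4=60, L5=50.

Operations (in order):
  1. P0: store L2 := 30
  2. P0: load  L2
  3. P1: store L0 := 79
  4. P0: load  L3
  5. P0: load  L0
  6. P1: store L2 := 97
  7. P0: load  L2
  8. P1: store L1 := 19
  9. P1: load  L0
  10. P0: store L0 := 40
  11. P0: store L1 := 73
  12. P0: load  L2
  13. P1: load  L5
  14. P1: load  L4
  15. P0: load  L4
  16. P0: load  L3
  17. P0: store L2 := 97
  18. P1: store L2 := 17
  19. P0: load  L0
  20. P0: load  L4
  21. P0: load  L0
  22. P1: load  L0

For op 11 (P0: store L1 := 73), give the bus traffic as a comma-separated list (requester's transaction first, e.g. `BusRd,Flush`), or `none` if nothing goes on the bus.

  op1 P0: store L2 := 30 → M/I on L2; bus BusRdX; mem=80
  op2 P0: load  L2 → M/I on L2; bus (none); mem=80
  op3 P1: store L0 := 79 → I/M on L0; bus BusRdX; mem=20
  op4 P0: load  L3 → S/I on L3; bus BusRd; mem=50
  op5 P0: load  L0 → S/S on L0; bus BusRd Flush; mem=79
  op6 P1: store L2 := 97 → I/M on L2; bus BusRdX Flush; mem=30
  op7 P0: load  L2 → S/S on L2; bus BusRd Flush; mem=97
  op8 P1: store L1 := 19 → I/M on L1; bus BusRdX; mem=30
  op9 P1: load  L0 → S/S on L0; bus (none); mem=79
  op10 P0: store L0 := 40 → M/I on L0; bus BusRdX; mem=79
  op11 P0: store L1 := 73 → M/I on L1; bus BusRdX Flush; mem=19
  op12 P0: load  L2 → S/S on L2; bus (none); mem=97
  op13 P1: load  L5 → I/S on L5; bus BusRd; mem=50
  op14 P1: load  L4 → I/S on L4; bus BusRd; mem=60
  op15 P0: load  L4 → S/S on L4; bus BusRd; mem=60
  op16 P0: load  L3 → S/I on L3; bus (none); mem=50
  op17 P0: store L2 := 97 → M/I on L2; bus BusRdX; mem=97
  op18 P1: store L2 := 17 → I/M on L2; bus BusRdX Flush; mem=97
  op19 P0: load  L0 → M/I on L0; bus (none); mem=79
  op20 P0: load  L4 → S/S on L4; bus (none); mem=60
  op21 P0: load  L0 → M/I on L0; bus (none); mem=79
  op22 P1: load  L0 → S/S on L0; bus BusRd Flush; mem=40

bus = BusRdX,Flush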